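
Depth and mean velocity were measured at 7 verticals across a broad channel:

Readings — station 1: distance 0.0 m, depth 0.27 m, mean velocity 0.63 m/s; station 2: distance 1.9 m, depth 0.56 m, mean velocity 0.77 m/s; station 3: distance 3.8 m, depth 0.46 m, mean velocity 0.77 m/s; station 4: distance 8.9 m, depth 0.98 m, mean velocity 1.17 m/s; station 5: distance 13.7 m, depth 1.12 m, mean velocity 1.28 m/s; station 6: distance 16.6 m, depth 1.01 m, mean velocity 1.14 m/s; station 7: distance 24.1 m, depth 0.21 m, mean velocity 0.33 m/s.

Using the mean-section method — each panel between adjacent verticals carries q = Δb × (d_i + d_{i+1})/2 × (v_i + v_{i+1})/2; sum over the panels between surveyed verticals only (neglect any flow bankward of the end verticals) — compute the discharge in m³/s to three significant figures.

Panel 1-2: Δb = 1.9 m, d̄ = (0.27+0.56)/2 = 0.415, v̄ = (0.63+0.77)/2 = 0.7 → q = 1.9×0.415×0.7 = 0.5520 m³/s
Panel 2-3: Δb = 1.9 m, d̄ = (0.56+0.46)/2 = 0.51, v̄ = (0.77+0.77)/2 = 0.77 → q = 1.9×0.51×0.77 = 0.7461 m³/s
Panel 3-4: Δb = 5.1 m, d̄ = (0.46+0.98)/2 = 0.72, v̄ = (0.77+1.17)/2 = 0.97 → q = 5.1×0.72×0.97 = 3.562 m³/s
Panel 4-5: Δb = 4.8 m, d̄ = (0.98+1.12)/2 = 1.05, v̄ = (1.17+1.28)/2 = 1.225 → q = 4.8×1.05×1.225 = 6.174 m³/s
Panel 5-6: Δb = 2.9 m, d̄ = (1.12+1.01)/2 = 1.065, v̄ = (1.28+1.14)/2 = 1.21 → q = 2.9×1.065×1.21 = 3.737 m³/s
Panel 6-7: Δb = 7.5 m, d̄ = (1.01+0.21)/2 = 0.61, v̄ = (1.14+0.33)/2 = 0.735 → q = 7.5×0.61×0.735 = 3.363 m³/s
Q = Σ q = 18.13 m³/s

18.1 m³/s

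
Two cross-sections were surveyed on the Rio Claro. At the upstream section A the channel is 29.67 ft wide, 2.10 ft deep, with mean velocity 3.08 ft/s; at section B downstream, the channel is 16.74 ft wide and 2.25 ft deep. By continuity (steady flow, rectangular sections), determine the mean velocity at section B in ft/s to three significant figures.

Q = A₁V₁ = (29.67×2.10) × 3.08 = 191.9 ft³/s
A₂ = 16.74 × 2.25 = 37.67 ft²
V₂ = Q/A₂ = 191.9/37.67 = 5.095 ft/s

5.10 ft/s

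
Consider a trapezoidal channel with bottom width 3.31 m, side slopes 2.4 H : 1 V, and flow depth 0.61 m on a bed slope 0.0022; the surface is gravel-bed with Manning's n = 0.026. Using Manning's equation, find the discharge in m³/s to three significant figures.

A = (b + z·y)·y = (3.31 + 2.4×0.61)×0.61 = 2.912 m²
P = b + 2y√(1+z²) = 3.31 + 2×0.61×√(1+2.4²) = 6.482 m
R = A/P = 2.912/6.482 = 0.4493 m
Q = (1/n)·A·R^(2/3)·S^(1/2) = (1/0.026) × 2.912 × 0.4493^(2/3) × 0.0022^(1/2) = 3.082 m³/s

3.08 m³/s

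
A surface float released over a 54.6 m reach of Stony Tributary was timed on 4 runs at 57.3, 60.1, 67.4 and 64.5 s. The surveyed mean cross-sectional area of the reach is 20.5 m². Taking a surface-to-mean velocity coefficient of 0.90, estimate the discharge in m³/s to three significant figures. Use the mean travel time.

16.2 m³/s

t̄ = (57.3 + 60.1 + 67.4 + 64.5) / 4 = 62.325 s
v_surface = L / t̄ = 54.6 / 62.325 = 0.8761 m/s
v_mean = 0.90 × 0.8761 = 0.7884 m/s
Q = A × v_mean = 20.5 × 0.7884 = 16.16 m³/s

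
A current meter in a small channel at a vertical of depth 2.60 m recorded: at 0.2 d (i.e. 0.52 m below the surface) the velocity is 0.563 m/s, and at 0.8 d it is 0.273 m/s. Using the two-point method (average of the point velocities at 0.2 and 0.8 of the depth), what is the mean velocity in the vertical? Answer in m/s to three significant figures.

v̄ = (0.563 + 0.273) / 2 = 0.4180 m/s

0.418 m/s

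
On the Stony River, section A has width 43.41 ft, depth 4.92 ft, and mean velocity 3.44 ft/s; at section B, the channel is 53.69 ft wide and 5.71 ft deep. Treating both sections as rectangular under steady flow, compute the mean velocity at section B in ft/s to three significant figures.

Q = A₁V₁ = (43.41×4.92) × 3.44 = 734.7 ft³/s
A₂ = 53.69 × 5.71 = 306.6 ft²
V₂ = Q/A₂ = 734.7/306.6 = 2.397 ft/s

2.40 ft/s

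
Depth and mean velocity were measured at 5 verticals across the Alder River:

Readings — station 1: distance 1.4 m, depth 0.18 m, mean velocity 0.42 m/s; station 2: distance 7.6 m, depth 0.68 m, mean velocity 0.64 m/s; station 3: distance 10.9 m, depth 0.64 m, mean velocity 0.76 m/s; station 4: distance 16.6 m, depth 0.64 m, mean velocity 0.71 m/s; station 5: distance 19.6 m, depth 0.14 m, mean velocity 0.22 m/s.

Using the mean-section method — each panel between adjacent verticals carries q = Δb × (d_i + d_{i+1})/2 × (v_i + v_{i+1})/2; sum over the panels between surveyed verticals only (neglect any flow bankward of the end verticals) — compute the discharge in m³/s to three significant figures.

Panel 1-2: Δb = 6.2 m, d̄ = (0.18+0.68)/2 = 0.43, v̄ = (0.42+0.64)/2 = 0.53 → q = 6.2×0.43×0.53 = 1.413 m³/s
Panel 2-3: Δb = 3.3 m, d̄ = (0.68+0.64)/2 = 0.66, v̄ = (0.64+0.76)/2 = 0.7 → q = 3.3×0.66×0.7 = 1.525 m³/s
Panel 3-4: Δb = 5.7 m, d̄ = (0.64+0.64)/2 = 0.64, v̄ = (0.76+0.71)/2 = 0.735 → q = 5.7×0.64×0.735 = 2.681 m³/s
Panel 4-5: Δb = 3 m, d̄ = (0.64+0.14)/2 = 0.39, v̄ = (0.71+0.22)/2 = 0.465 → q = 3×0.39×0.465 = 0.5441 m³/s
Q = Σ q = 6.163 m³/s

6.16 m³/s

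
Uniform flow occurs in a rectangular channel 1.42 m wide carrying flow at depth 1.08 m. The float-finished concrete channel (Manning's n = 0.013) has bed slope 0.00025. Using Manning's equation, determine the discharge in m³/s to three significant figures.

A = b·y = 1.42 × 1.08 = 1.534 m²
P = b + 2y = 1.42 + 2×1.08 = 3.580 m
R = A/P = 1.534/3.580 = 0.4284 m
Q = (1/n)·A·R^(2/3)·S^(1/2) = (1/0.013) × 1.534 × 0.4284^(2/3) × 0.00025^(1/2) = 1.060 m³/s

1.06 m³/s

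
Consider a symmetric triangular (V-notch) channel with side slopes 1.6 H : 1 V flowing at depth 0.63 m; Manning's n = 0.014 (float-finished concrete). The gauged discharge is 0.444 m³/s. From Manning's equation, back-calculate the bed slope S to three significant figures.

A = z·y² = 1.6×0.63² = 0.6350 m²
P = 2y√(1+z²) = 2×0.63×√(1+1.6²) = 2.377 m
R = A/P = 0.6350/2.377 = 0.2671 m
S = (Q·n / (1·A·R^(2/3)))² = (0.444×0.014 / (1×0.6350×0.4148))² = 0.0005569

0.000557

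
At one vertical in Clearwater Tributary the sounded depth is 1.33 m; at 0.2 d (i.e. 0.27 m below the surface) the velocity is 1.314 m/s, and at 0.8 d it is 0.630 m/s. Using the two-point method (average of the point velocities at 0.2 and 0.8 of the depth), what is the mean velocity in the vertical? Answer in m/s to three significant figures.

0.972 m/s

v̄ = (1.314 + 0.630) / 2 = 0.9720 m/s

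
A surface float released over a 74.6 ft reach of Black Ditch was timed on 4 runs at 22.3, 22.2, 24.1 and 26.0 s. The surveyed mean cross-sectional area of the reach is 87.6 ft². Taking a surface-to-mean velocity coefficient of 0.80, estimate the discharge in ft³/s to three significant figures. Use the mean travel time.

221 ft³/s

t̄ = (22.3 + 22.2 + 24.1 + 26.0) / 4 = 23.65 s
v_surface = L / t̄ = 74.6 / 23.65 = 3.154 ft/s
v_mean = 0.80 × 3.154 = 2.523 ft/s
Q = A × v_mean = 87.6 × 2.523 = 221.1 ft³/s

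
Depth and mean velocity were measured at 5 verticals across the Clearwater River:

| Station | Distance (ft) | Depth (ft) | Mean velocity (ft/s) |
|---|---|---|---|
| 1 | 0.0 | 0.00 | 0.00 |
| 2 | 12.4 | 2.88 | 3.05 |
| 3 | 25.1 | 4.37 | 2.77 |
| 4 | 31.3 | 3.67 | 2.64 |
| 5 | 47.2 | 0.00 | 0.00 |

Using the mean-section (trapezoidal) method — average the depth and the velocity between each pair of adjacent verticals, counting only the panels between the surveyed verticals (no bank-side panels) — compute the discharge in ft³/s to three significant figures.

Panel 1-2: Δb = 12.4 ft, d̄ = (0.00+2.88)/2 = 1.44, v̄ = (0.00+3.05)/2 = 1.525 → q = 12.4×1.44×1.525 = 27.23 ft³/s
Panel 2-3: Δb = 12.7 ft, d̄ = (2.88+4.37)/2 = 3.625, v̄ = (3.05+2.77)/2 = 2.91 → q = 12.7×3.625×2.91 = 134.0 ft³/s
Panel 3-4: Δb = 6.2 ft, d̄ = (4.37+3.67)/2 = 4.02, v̄ = (2.77+2.64)/2 = 2.705 → q = 6.2×4.02×2.705 = 67.42 ft³/s
Panel 4-5: Δb = 15.9 ft, d̄ = (3.67+0.00)/2 = 1.835, v̄ = (2.64+0.00)/2 = 1.32 → q = 15.9×1.835×1.32 = 38.51 ft³/s
Q = Σ q = 267.1 ft³/s

267 ft³/s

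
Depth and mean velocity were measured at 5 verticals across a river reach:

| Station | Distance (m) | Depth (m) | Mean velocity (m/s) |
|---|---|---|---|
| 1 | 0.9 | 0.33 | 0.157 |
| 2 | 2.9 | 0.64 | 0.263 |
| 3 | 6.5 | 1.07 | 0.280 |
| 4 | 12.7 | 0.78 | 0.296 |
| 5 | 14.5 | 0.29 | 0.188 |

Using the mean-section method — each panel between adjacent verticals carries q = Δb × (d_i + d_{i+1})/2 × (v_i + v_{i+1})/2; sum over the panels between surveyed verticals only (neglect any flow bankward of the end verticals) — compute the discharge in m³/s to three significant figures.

2.92 m³/s

Panel 1-2: Δb = 2 m, d̄ = (0.33+0.64)/2 = 0.485, v̄ = (0.157+0.263)/2 = 0.21 → q = 2×0.485×0.21 = 0.2037 m³/s
Panel 2-3: Δb = 3.6 m, d̄ = (0.64+1.07)/2 = 0.855, v̄ = (0.263+0.280)/2 = 0.2715 → q = 3.6×0.855×0.2715 = 0.8357 m³/s
Panel 3-4: Δb = 6.2 m, d̄ = (1.07+0.78)/2 = 0.925, v̄ = (0.280+0.296)/2 = 0.288 → q = 6.2×0.925×0.288 = 1.652 m³/s
Panel 4-5: Δb = 1.8 m, d̄ = (0.78+0.29)/2 = 0.535, v̄ = (0.296+0.188)/2 = 0.242 → q = 1.8×0.535×0.242 = 0.2330 m³/s
Q = Σ q = 2.924 m³/s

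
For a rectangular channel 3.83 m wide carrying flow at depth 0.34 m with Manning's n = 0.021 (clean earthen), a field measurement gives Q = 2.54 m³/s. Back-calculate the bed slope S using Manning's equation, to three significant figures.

A = b·y = 3.83 × 0.34 = 1.302 m²
P = b + 2y = 3.83 + 2×0.34 = 4.510 m
R = A/P = 1.302/4.510 = 0.2887 m
S = (Q·n / (1·A·R^(2/3)))² = (2.54×0.021 / (1×1.302×0.4369))² = 0.008792

0.00879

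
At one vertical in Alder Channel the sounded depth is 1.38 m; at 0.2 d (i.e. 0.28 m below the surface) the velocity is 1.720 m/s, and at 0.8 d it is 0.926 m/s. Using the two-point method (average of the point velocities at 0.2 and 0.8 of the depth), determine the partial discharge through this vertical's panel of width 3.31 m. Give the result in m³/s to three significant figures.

6.04 m³/s

v̄ = (1.720 + 0.926) / 2 = 1.323 m/s
q = v̄ × d × w = 1.323 × 1.38 × 3.31 = 6.043 m³/s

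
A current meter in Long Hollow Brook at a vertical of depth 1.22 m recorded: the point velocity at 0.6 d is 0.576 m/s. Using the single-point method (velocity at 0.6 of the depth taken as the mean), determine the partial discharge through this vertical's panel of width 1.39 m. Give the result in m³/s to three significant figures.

v̄ = v₀.₆ = 0.576 m/s
q = v̄ × d × w = 0.5760 × 1.22 × 1.39 = 0.9768 m³/s

0.977 m³/s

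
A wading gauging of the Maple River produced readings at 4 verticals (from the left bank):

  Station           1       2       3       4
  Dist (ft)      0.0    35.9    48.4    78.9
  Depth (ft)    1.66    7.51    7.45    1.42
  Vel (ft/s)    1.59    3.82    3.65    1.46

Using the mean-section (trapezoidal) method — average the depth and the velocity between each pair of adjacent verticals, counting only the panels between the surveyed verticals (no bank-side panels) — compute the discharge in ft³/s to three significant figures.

Panel 1-2: Δb = 35.9 ft, d̄ = (1.66+7.51)/2 = 4.585, v̄ = (1.59+3.82)/2 = 2.705 → q = 35.9×4.585×2.705 = 445.2 ft³/s
Panel 2-3: Δb = 12.5 ft, d̄ = (7.51+7.45)/2 = 7.48, v̄ = (3.82+3.65)/2 = 3.735 → q = 12.5×7.48×3.735 = 349.2 ft³/s
Panel 3-4: Δb = 30.5 ft, d̄ = (7.45+1.42)/2 = 4.435, v̄ = (3.65+1.46)/2 = 2.555 → q = 30.5×4.435×2.555 = 345.6 ft³/s
Q = Σ q = 1140 ft³/s

1140 ft³/s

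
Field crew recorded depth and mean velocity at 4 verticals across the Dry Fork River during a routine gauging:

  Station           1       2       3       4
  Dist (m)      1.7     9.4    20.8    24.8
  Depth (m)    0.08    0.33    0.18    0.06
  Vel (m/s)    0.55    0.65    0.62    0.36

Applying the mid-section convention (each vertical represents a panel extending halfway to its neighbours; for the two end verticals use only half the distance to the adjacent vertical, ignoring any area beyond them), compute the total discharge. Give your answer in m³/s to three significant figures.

w_1 = (9.4 − 1.7)/2 = 3.85 m; q_1 = 0.55 × 0.08 × 3.85 = 0.1694 m³/s
w_2 = (20.8 − 1.7)/2 = 9.55 m; q_2 = 0.65 × 0.33 × 9.55 = 2.048 m³/s
w_3 = (24.8 − 9.4)/2 = 7.7 m; q_3 = 0.62 × 0.18 × 7.7 = 0.8593 m³/s
w_4 = (24.8 − 20.8)/2 = 2 m; q_4 = 0.36 × 0.06 × 2 = 0.04320 m³/s
Q = Σ qᵢ = 3.120 m³/s

3.12 m³/s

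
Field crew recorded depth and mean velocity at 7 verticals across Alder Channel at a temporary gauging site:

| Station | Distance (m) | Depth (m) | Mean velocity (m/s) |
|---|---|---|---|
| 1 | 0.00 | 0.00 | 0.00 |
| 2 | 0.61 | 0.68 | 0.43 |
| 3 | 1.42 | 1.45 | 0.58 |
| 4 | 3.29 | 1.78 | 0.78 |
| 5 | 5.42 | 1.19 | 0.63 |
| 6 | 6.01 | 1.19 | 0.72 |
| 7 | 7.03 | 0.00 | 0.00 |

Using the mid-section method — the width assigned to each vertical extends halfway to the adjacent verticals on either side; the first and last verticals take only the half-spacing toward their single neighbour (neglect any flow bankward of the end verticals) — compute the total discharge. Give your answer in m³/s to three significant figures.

w_2 = (1.42 − 0.00)/2 = 0.71 m; q_2 = 0.43 × 0.68 × 0.71 = 0.2076 m³/s
w_3 = (3.29 − 0.61)/2 = 1.34 m; q_3 = 0.58 × 1.45 × 1.34 = 1.127 m³/s
w_4 = (5.42 − 1.42)/2 = 2 m; q_4 = 0.78 × 1.78 × 2 = 2.777 m³/s
w_5 = (6.01 − 3.29)/2 = 1.36 m; q_5 = 0.63 × 1.19 × 1.36 = 1.020 m³/s
w_6 = (7.03 − 5.42)/2 = 0.805 m; q_6 = 0.72 × 1.19 × 0.805 = 0.6897 m³/s
Stations 1, 7 contribute zero (depth or velocity is 0).
Q = Σ qᵢ = 5.821 m³/s

5.82 m³/s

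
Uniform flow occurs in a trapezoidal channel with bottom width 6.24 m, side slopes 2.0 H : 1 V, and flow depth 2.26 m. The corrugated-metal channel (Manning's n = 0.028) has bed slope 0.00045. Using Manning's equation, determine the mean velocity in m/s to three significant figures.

A = (b + z·y)·y = (6.24 + 2.0×2.26)×2.26 = 24.32 m²
P = b + 2y√(1+z²) = 6.24 + 2×2.26×√(1+2.0²) = 16.35 m
R = A/P = 24.32/16.35 = 1.488 m
Q = (1/n)·A·R^(2/3)·S^(1/2) = (1/0.028) × 24.32 × 1.488^(2/3) × 0.00045^(1/2) = 24.01 m³/s
V = Q/A = 24.01/24.32 = 0.9873 m/s

0.987 m/s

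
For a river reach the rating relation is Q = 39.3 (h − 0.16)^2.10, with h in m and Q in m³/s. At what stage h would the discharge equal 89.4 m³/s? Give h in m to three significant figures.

h − h₀ = (Q/C)^(1/b) = (89.4/39.3)^(1/2.10) = 1.479 m
h = 0.16 + 1.479 = 1.639 m

1.64 m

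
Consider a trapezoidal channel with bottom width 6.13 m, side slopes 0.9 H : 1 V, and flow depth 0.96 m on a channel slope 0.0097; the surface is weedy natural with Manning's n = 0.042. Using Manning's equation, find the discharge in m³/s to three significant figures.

A = (b + z·y)·y = (6.13 + 0.9×0.96)×0.96 = 6.714 m²
P = b + 2y√(1+z²) = 6.13 + 2×0.96×√(1+0.9²) = 8.713 m
R = A/P = 6.714/8.713 = 0.7706 m
Q = (1/n)·A·R^(2/3)·S^(1/2) = (1/0.042) × 6.714 × 0.7706^(2/3) × 0.0097^(1/2) = 13.23 m³/s

13.2 m³/s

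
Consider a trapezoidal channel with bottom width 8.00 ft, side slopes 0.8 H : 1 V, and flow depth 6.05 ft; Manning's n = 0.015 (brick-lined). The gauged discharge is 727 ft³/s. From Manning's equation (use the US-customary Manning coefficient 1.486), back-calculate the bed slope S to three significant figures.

A = (b + z·y)·y = (8.00 + 0.8×6.05)×6.05 = 77.68 ft²
P = b + 2y√(1+z²) = 8.00 + 2×6.05×√(1+0.8²) = 23.50 ft
R = A/P = 77.68/23.50 = 3.306 ft
S = (Q·n / (1.486·A·R^(2/3)))² = (727×0.015 / (1.486×77.68×2.219))² = 0.001812

0.00181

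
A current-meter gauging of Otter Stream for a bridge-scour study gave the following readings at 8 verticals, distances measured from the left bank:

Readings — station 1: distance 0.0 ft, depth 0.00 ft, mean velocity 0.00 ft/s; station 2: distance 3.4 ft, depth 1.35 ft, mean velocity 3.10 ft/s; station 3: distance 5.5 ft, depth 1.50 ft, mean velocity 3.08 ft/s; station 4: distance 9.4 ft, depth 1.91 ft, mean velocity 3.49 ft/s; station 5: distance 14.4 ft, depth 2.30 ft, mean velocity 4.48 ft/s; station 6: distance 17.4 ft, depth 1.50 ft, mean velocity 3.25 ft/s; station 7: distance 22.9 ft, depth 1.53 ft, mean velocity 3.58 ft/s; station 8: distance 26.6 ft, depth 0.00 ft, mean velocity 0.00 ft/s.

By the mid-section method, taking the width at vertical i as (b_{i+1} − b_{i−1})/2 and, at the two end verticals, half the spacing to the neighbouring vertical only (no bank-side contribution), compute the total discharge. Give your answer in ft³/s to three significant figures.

w_2 = (5.5 − 0.0)/2 = 2.75 ft; q_2 = 3.10 × 1.35 × 2.75 = 11.51 ft³/s
w_3 = (9.4 − 3.4)/2 = 3 ft; q_3 = 3.08 × 1.50 × 3 = 13.86 ft³/s
w_4 = (14.4 − 5.5)/2 = 4.45 ft; q_4 = 3.49 × 1.91 × 4.45 = 29.66 ft³/s
w_5 = (17.4 − 9.4)/2 = 4 ft; q_5 = 4.48 × 2.30 × 4 = 41.22 ft³/s
w_6 = (22.9 − 14.4)/2 = 4.25 ft; q_6 = 3.25 × 1.50 × 4.25 = 20.72 ft³/s
w_7 = (26.6 − 17.4)/2 = 4.6 ft; q_7 = 3.58 × 1.53 × 4.6 = 25.20 ft³/s
Stations 1, 8 contribute zero (depth or velocity is 0).
Q = Σ qᵢ = 142.2 ft³/s

142 ft³/s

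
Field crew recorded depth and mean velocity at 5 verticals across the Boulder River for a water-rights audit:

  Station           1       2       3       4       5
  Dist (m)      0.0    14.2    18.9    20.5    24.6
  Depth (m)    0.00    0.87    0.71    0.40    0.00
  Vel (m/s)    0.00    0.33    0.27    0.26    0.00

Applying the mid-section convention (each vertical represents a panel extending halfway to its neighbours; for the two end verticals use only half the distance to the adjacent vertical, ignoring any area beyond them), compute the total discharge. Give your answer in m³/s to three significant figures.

w_2 = (18.9 − 0.0)/2 = 9.45 m; q_2 = 0.33 × 0.87 × 9.45 = 2.713 m³/s
w_3 = (20.5 − 14.2)/2 = 3.15 m; q_3 = 0.27 × 0.71 × 3.15 = 0.6039 m³/s
w_4 = (24.6 − 18.9)/2 = 2.85 m; q_4 = 0.26 × 0.40 × 2.85 = 0.2964 m³/s
Stations 1, 5 contribute zero (depth or velocity is 0).
Q = Σ qᵢ = 3.613 m³/s

3.61 m³/s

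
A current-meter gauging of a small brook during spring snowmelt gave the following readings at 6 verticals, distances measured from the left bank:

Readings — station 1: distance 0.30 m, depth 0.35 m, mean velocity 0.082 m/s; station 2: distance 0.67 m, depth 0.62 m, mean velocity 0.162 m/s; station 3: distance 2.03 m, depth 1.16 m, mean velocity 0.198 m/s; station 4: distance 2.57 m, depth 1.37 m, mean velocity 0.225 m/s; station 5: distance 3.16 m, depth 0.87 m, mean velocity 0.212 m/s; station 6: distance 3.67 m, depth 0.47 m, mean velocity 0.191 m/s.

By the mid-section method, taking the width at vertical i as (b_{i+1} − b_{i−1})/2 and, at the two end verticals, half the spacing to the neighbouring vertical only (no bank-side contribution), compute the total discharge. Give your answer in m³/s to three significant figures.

w_1 = (0.67 − 0.30)/2 = 0.185 m; q_1 = 0.082 × 0.35 × 0.185 = 0.005310 m³/s
w_2 = (2.03 − 0.30)/2 = 0.865 m; q_2 = 0.162 × 0.62 × 0.865 = 0.08688 m³/s
w_3 = (2.57 − 0.67)/2 = 0.95 m; q_3 = 0.198 × 1.16 × 0.95 = 0.2182 m³/s
w_4 = (3.16 − 2.03)/2 = 0.565 m; q_4 = 0.225 × 1.37 × 0.565 = 0.1742 m³/s
w_5 = (3.67 − 2.57)/2 = 0.55 m; q_5 = 0.212 × 0.87 × 0.55 = 0.1014 m³/s
w_6 = (3.67 − 3.16)/2 = 0.255 m; q_6 = 0.191 × 0.47 × 0.255 = 0.02289 m³/s
Q = Σ qᵢ = 0.6089 m³/s

0.609 m³/s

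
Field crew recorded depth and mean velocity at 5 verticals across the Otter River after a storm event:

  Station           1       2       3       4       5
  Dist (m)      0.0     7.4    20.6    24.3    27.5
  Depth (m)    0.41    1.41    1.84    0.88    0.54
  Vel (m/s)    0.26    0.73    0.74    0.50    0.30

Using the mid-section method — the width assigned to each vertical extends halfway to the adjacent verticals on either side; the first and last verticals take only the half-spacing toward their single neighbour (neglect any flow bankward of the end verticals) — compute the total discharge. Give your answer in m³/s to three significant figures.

24.3 m³/s

w_1 = (7.4 − 0.0)/2 = 3.7 m; q_1 = 0.26 × 0.41 × 3.7 = 0.3944 m³/s
w_2 = (20.6 − 0.0)/2 = 10.3 m; q_2 = 0.73 × 1.41 × 10.3 = 10.60 m³/s
w_3 = (24.3 − 7.4)/2 = 8.45 m; q_3 = 0.74 × 1.84 × 8.45 = 11.51 m³/s
w_4 = (27.5 − 20.6)/2 = 3.45 m; q_4 = 0.50 × 0.88 × 3.45 = 1.518 m³/s
w_5 = (27.5 − 24.3)/2 = 1.6 m; q_5 = 0.30 × 0.54 × 1.6 = 0.2592 m³/s
Q = Σ qᵢ = 24.28 m³/s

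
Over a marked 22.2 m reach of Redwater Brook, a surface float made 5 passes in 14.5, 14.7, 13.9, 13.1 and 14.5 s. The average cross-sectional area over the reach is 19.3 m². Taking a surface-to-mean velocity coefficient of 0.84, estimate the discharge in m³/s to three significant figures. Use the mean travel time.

25.5 m³/s

t̄ = (14.5 + 14.7 + 13.9 + 13.1 + 14.5) / 5 = 14.14 s
v_surface = L / t̄ = 22.2 / 14.14 = 1.570 m/s
v_mean = 0.84 × 1.570 = 1.319 m/s
Q = A × v_mean = 19.3 × 1.319 = 25.45 m³/s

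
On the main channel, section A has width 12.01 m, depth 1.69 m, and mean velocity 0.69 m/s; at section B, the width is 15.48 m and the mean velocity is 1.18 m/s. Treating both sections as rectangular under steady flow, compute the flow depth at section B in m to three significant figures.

Q = A₁V₁ = (12.01×1.69) × 0.69 = 14.00 m³/s
d₂ = Q/(b₂ V₂) = 14.00/(15.48×1.18) = 0.7667 m

0.767 m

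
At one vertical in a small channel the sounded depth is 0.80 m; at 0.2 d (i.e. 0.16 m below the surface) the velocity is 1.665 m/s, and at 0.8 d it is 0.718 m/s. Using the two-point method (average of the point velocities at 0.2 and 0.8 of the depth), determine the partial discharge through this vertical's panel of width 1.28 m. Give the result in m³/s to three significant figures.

1.22 m³/s

v̄ = (1.665 + 0.718) / 2 = 1.192 m/s
q = v̄ × d × w = 1.192 × 0.80 × 1.28 = 1.220 m³/s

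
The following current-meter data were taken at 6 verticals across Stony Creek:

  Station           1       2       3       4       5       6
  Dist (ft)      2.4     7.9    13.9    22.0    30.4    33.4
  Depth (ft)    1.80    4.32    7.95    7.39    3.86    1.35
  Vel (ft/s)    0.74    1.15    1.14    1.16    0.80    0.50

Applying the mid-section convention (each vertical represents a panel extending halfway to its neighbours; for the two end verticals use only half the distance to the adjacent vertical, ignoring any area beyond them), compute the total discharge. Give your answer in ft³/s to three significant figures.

185 ft³/s

w_1 = (7.9 − 2.4)/2 = 2.75 ft; q_1 = 0.74 × 1.80 × 2.75 = 3.663 ft³/s
w_2 = (13.9 − 2.4)/2 = 5.75 ft; q_2 = 1.15 × 4.32 × 5.75 = 28.57 ft³/s
w_3 = (22.0 − 7.9)/2 = 7.05 ft; q_3 = 1.14 × 7.95 × 7.05 = 63.89 ft³/s
w_4 = (30.4 − 13.9)/2 = 8.25 ft; q_4 = 1.16 × 7.39 × 8.25 = 70.72 ft³/s
w_5 = (33.4 − 22.0)/2 = 5.7 ft; q_5 = 0.80 × 3.86 × 5.7 = 17.60 ft³/s
w_6 = (33.4 − 30.4)/2 = 1.5 ft; q_6 = 0.50 × 1.35 × 1.5 = 1.013 ft³/s
Q = Σ qᵢ = 185.5 ft³/s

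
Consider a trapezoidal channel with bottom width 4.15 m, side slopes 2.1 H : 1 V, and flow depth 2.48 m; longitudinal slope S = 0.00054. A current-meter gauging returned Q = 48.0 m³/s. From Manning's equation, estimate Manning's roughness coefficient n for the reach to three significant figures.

0.0146

A = (b + z·y)·y = (4.15 + 2.1×2.48)×2.48 = 23.21 m²
P = b + 2y√(1+z²) = 4.15 + 2×2.48×√(1+2.1²) = 15.69 m
R = A/P = 23.21/15.69 = 1.479 m
n = (1/Q)·A·R^(2/3)·S^(1/2) = (1/48.0) × 23.21 × 1.298 × 0.02324 = 0.01459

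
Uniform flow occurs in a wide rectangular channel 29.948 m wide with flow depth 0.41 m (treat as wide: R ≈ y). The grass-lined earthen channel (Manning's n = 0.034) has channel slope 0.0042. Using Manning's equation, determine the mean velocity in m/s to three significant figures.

A = b·y = 29.948 × 0.41 = 12.28 m²
Wide channel: R ≈ y = 0.41 m
Q = (1/n)·A·R^(2/3)·S^(1/2) = (1/0.034) × 12.28 × 0.4100^(2/3) × 0.0042^(1/2) = 12.92 m³/s
V = Q/A = 12.92/12.28 = 1.052 m/s

1.05 m/s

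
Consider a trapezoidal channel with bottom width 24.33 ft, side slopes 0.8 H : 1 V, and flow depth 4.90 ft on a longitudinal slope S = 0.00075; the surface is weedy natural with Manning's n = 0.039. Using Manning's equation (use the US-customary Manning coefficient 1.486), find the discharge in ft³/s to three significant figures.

349 ft³/s

A = (b + z·y)·y = (24.33 + 0.8×4.90)×4.90 = 138.4 ft²
P = b + 2y√(1+z²) = 24.33 + 2×4.90×√(1+0.8²) = 36.88 ft
R = A/P = 138.4/36.88 = 3.753 ft
Q = (1.486/n)·A·R^(2/3)·S^(1/2) = (1.486/0.039) × 138.4 × 3.753^(2/3) × 0.00075^(1/2) = 348.9 ft³/s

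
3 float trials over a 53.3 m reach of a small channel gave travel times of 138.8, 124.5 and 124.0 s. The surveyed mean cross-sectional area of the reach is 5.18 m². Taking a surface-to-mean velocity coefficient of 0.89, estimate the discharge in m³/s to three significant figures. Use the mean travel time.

1.90 m³/s

t̄ = (138.8 + 124.5 + 124.0) / 3 = 129.1 s
v_surface = L / t̄ = 53.3 / 129.1 = 0.4129 m/s
v_mean = 0.89 × 0.4129 = 0.3674 m/s
Q = A × v_mean = 5.18 × 0.3674 = 1.903 m³/s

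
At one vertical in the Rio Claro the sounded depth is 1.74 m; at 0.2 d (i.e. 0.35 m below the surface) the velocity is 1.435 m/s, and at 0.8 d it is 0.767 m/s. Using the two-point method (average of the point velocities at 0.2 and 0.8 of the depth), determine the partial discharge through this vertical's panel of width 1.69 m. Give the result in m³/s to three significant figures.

v̄ = (1.435 + 0.767) / 2 = 1.101 m/s
q = v̄ × d × w = 1.101 × 1.74 × 1.69 = 3.238 m³/s

3.24 m³/s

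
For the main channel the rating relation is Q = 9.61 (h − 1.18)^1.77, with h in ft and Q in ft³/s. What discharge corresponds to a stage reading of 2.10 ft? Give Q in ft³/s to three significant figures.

Q = 9.61 × (2.10 − 1.18)^1.77 = 9.61 × 0.92^1.77 = 8.291 ft³/s

8.29 ft³/s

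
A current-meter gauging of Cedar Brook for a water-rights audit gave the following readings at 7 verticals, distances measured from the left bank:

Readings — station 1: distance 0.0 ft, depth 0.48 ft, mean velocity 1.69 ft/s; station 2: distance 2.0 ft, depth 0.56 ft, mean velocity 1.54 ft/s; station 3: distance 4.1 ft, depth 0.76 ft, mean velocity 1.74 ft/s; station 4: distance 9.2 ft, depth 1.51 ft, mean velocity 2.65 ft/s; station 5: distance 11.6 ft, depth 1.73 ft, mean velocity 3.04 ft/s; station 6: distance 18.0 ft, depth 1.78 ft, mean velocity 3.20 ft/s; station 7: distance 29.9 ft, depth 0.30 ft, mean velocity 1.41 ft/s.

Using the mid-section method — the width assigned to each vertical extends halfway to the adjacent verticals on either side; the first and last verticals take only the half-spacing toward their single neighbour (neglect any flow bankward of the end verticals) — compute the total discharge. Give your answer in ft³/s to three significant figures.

100 ft³/s

w_1 = (2.0 − 0.0)/2 = 1 ft; q_1 = 1.69 × 0.48 × 1 = 0.8112 ft³/s
w_2 = (4.1 − 0.0)/2 = 2.05 ft; q_2 = 1.54 × 0.56 × 2.05 = 1.768 ft³/s
w_3 = (9.2 − 2.0)/2 = 3.6 ft; q_3 = 1.74 × 0.76 × 3.6 = 4.761 ft³/s
w_4 = (11.6 − 4.1)/2 = 3.75 ft; q_4 = 2.65 × 1.51 × 3.75 = 15.01 ft³/s
w_5 = (18.0 − 9.2)/2 = 4.4 ft; q_5 = 3.04 × 1.73 × 4.4 = 23.14 ft³/s
w_6 = (29.9 − 11.6)/2 = 9.15 ft; q_6 = 3.20 × 1.78 × 9.15 = 52.12 ft³/s
w_7 = (29.9 − 18.0)/2 = 5.95 ft; q_7 = 1.41 × 0.30 × 5.95 = 2.517 ft³/s
Q = Σ qᵢ = 100.1 ft³/s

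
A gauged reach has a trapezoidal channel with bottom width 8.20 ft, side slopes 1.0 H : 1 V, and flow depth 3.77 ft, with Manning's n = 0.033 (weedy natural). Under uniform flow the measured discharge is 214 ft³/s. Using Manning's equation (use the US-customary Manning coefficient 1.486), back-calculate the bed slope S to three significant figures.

0.00347

A = (b + z·y)·y = (8.20 + 1.0×3.77)×3.77 = 45.13 ft²
P = b + 2y√(1+z²) = 8.20 + 2×3.77×√(1+1.0²) = 18.86 ft
R = A/P = 45.13/18.86 = 2.392 ft
S = (Q·n / (1.486·A·R^(2/3)))² = (214×0.033 / (1.486×45.13×1.789))² = 0.003466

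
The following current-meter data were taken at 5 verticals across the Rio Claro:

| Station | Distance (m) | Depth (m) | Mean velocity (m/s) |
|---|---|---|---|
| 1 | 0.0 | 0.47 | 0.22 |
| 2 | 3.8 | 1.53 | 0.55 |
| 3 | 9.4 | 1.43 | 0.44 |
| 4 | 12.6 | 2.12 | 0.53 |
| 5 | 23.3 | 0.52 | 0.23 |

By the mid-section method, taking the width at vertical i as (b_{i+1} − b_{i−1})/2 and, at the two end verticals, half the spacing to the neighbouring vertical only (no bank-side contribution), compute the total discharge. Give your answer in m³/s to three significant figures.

15.4 m³/s

w_1 = (3.8 − 0.0)/2 = 1.9 m; q_1 = 0.22 × 0.47 × 1.9 = 0.1965 m³/s
w_2 = (9.4 − 0.0)/2 = 4.7 m; q_2 = 0.55 × 1.53 × 4.7 = 3.955 m³/s
w_3 = (12.6 − 3.8)/2 = 4.4 m; q_3 = 0.44 × 1.43 × 4.4 = 2.768 m³/s
w_4 = (23.3 − 9.4)/2 = 6.95 m; q_4 = 0.53 × 2.12 × 6.95 = 7.809 m³/s
w_5 = (23.3 − 12.6)/2 = 5.35 m; q_5 = 0.23 × 0.52 × 5.35 = 0.6399 m³/s
Q = Σ qᵢ = 15.37 m³/s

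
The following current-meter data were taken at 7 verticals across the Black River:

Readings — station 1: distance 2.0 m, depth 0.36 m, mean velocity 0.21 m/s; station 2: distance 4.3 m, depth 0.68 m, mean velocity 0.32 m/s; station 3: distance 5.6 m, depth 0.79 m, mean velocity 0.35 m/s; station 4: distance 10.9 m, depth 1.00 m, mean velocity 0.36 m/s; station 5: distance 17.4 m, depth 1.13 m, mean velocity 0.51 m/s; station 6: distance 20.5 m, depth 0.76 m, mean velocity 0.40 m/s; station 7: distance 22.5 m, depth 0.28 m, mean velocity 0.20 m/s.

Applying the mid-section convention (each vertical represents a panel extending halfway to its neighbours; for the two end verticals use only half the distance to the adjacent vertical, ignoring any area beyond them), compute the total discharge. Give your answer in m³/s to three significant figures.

7.11 m³/s

w_1 = (4.3 − 2.0)/2 = 1.15 m; q_1 = 0.21 × 0.36 × 1.15 = 0.08694 m³/s
w_2 = (5.6 − 2.0)/2 = 1.8 m; q_2 = 0.32 × 0.68 × 1.8 = 0.3917 m³/s
w_3 = (10.9 − 4.3)/2 = 3.3 m; q_3 = 0.35 × 0.79 × 3.3 = 0.9125 m³/s
w_4 = (17.4 − 5.6)/2 = 5.9 m; q_4 = 0.36 × 1.00 × 5.9 = 2.124 m³/s
w_5 = (20.5 − 10.9)/2 = 4.8 m; q_5 = 0.51 × 1.13 × 4.8 = 2.766 m³/s
w_6 = (22.5 − 17.4)/2 = 2.55 m; q_6 = 0.40 × 0.76 × 2.55 = 0.7752 m³/s
w_7 = (22.5 − 20.5)/2 = 1 m; q_7 = 0.20 × 0.28 × 1 = 0.05600 m³/s
Q = Σ qᵢ = 7.113 m³/s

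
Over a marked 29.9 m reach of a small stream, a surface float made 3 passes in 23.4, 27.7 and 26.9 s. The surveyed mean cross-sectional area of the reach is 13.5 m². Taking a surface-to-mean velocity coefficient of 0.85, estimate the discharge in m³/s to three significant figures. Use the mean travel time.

t̄ = (23.4 + 27.7 + 26.9) / 3 = 26 s
v_surface = L / t̄ = 29.9 / 26 = 1.150 m/s
v_mean = 0.85 × 1.150 = 0.9775 m/s
Q = A × v_mean = 13.5 × 0.9775 = 13.20 m³/s

13.2 m³/s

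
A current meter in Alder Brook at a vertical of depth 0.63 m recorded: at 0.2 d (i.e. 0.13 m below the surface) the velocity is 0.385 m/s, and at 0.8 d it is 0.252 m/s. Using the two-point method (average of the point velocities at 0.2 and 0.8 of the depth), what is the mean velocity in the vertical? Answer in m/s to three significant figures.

v̄ = (0.385 + 0.252) / 2 = 0.3185 m/s

0.319 m/s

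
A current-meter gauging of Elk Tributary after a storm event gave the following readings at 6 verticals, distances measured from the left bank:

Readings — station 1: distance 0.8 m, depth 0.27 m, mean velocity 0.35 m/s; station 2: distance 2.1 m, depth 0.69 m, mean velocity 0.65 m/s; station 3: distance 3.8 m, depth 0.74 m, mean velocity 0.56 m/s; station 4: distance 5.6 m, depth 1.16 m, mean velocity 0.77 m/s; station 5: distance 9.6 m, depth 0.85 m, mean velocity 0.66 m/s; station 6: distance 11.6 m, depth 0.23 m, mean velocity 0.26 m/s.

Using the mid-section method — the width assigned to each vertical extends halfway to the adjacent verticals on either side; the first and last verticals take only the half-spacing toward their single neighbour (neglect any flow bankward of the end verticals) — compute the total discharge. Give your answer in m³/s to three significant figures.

5.79 m³/s

w_1 = (2.1 − 0.8)/2 = 0.65 m; q_1 = 0.35 × 0.27 × 0.65 = 0.06143 m³/s
w_2 = (3.8 − 0.8)/2 = 1.5 m; q_2 = 0.65 × 0.69 × 1.5 = 0.6728 m³/s
w_3 = (5.6 − 2.1)/2 = 1.75 m; q_3 = 0.56 × 0.74 × 1.75 = 0.7252 m³/s
w_4 = (9.6 − 3.8)/2 = 2.9 m; q_4 = 0.77 × 1.16 × 2.9 = 2.590 m³/s
w_5 = (11.6 − 5.6)/2 = 3 m; q_5 = 0.66 × 0.85 × 3 = 1.683 m³/s
w_6 = (11.6 − 9.6)/2 = 1 m; q_6 = 0.26 × 0.23 × 1 = 0.05980 m³/s
Q = Σ qᵢ = 5.792 m³/s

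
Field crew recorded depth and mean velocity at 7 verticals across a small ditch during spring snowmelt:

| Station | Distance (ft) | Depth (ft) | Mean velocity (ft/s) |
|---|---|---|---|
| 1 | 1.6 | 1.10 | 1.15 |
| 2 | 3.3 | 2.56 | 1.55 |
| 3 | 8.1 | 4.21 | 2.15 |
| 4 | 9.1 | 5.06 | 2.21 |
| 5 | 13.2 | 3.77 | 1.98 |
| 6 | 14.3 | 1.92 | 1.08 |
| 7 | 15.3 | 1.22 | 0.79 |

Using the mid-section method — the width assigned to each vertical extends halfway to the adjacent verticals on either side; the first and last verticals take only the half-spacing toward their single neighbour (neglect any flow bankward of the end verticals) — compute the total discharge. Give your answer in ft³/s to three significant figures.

90.8 ft³/s

w_1 = (3.3 − 1.6)/2 = 0.85 ft; q_1 = 1.15 × 1.10 × 0.85 = 1.075 ft³/s
w_2 = (8.1 − 1.6)/2 = 3.25 ft; q_2 = 1.55 × 2.56 × 3.25 = 12.90 ft³/s
w_3 = (9.1 − 3.3)/2 = 2.9 ft; q_3 = 2.15 × 4.21 × 2.9 = 26.25 ft³/s
w_4 = (13.2 − 8.1)/2 = 2.55 ft; q_4 = 2.21 × 5.06 × 2.55 = 28.52 ft³/s
w_5 = (14.3 − 9.1)/2 = 2.6 ft; q_5 = 1.98 × 3.77 × 2.6 = 19.41 ft³/s
w_6 = (15.3 − 13.2)/2 = 1.05 ft; q_6 = 1.08 × 1.92 × 1.05 = 2.177 ft³/s
w_7 = (15.3 − 14.3)/2 = 0.5 ft; q_7 = 0.79 × 1.22 × 0.5 = 0.4819 ft³/s
Q = Σ qᵢ = 90.80 ft³/s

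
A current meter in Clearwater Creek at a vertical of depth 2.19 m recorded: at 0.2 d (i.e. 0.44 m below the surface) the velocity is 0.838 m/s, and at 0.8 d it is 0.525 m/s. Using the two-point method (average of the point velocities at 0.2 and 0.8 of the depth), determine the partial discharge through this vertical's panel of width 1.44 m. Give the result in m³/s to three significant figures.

2.15 m³/s

v̄ = (0.838 + 0.525) / 2 = 0.6815 m/s
q = v̄ × d × w = 0.6815 × 2.19 × 1.44 = 2.149 m³/s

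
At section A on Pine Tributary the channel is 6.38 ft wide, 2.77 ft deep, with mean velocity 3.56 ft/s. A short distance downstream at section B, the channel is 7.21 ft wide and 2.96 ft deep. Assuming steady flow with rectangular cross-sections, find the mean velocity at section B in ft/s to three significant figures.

2.95 ft/s

Q = A₁V₁ = (6.38×2.77) × 3.56 = 62.91 ft³/s
A₂ = 7.21 × 2.96 = 21.34 ft²
V₂ = Q/A₂ = 62.91/21.34 = 2.948 ft/s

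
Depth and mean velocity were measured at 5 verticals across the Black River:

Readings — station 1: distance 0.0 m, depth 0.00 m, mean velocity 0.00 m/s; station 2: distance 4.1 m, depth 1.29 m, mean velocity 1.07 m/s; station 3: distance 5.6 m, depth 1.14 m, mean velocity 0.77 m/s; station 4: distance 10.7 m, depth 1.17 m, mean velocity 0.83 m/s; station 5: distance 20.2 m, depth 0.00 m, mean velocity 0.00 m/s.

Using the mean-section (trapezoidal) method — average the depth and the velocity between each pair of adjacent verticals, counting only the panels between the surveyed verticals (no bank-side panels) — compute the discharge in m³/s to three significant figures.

Panel 1-2: Δb = 4.1 m, d̄ = (0.00+1.29)/2 = 0.645, v̄ = (0.00+1.07)/2 = 0.535 → q = 4.1×0.645×0.535 = 1.415 m³/s
Panel 2-3: Δb = 1.5 m, d̄ = (1.29+1.14)/2 = 1.215, v̄ = (1.07+0.77)/2 = 0.92 → q = 1.5×1.215×0.92 = 1.677 m³/s
Panel 3-4: Δb = 5.1 m, d̄ = (1.14+1.17)/2 = 1.155, v̄ = (0.77+0.83)/2 = 0.8 → q = 5.1×1.155×0.8 = 4.712 m³/s
Panel 4-5: Δb = 9.5 m, d̄ = (1.17+0.00)/2 = 0.585, v̄ = (0.83+0.00)/2 = 0.415 → q = 9.5×0.585×0.415 = 2.306 m³/s
Q = Σ q = 10.11 m³/s

10.1 m³/s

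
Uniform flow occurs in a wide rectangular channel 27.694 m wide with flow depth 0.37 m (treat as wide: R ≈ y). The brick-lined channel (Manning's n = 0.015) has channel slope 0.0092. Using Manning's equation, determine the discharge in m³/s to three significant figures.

A = b·y = 27.694 × 0.37 = 10.25 m²
Wide channel: R ≈ y = 0.37 m
Q = (1/n)·A·R^(2/3)·S^(1/2) = (1/0.015) × 10.25 × 0.3700^(2/3) × 0.0092^(1/2) = 33.77 m³/s

33.8 m³/s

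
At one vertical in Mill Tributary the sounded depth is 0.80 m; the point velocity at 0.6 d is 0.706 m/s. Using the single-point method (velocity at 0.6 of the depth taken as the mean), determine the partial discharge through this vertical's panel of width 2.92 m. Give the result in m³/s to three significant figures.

v̄ = v₀.₆ = 0.706 m/s
q = v̄ × d × w = 0.7060 × 0.80 × 2.92 = 1.649 m³/s

1.65 m³/s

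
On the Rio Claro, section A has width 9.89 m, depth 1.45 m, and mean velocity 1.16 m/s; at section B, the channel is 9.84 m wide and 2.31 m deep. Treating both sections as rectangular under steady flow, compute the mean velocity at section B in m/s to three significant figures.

Q = A₁V₁ = (9.89×1.45) × 1.16 = 16.63 m³/s
A₂ = 9.84 × 2.31 = 22.73 m²
V₂ = Q/A₂ = 16.63/22.73 = 0.7318 m/s

0.732 m/s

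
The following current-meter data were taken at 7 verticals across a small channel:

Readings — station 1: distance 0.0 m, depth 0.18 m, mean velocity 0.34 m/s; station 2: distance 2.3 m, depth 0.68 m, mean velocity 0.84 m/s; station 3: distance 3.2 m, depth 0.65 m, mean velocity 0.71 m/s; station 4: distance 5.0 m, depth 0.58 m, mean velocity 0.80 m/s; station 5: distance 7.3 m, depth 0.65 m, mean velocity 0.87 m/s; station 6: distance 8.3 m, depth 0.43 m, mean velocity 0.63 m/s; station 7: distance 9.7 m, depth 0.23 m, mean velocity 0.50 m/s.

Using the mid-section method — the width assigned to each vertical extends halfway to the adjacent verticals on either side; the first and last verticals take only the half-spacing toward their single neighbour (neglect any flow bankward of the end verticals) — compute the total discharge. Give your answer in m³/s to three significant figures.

3.90 m³/s

w_1 = (2.3 − 0.0)/2 = 1.15 m; q_1 = 0.34 × 0.18 × 1.15 = 0.07038 m³/s
w_2 = (3.2 − 0.0)/2 = 1.6 m; q_2 = 0.84 × 0.68 × 1.6 = 0.9139 m³/s
w_3 = (5.0 − 2.3)/2 = 1.35 m; q_3 = 0.71 × 0.65 × 1.35 = 0.6230 m³/s
w_4 = (7.3 − 3.2)/2 = 2.05 m; q_4 = 0.80 × 0.58 × 2.05 = 0.9512 m³/s
w_5 = (8.3 − 5.0)/2 = 1.65 m; q_5 = 0.87 × 0.65 × 1.65 = 0.9331 m³/s
w_6 = (9.7 − 7.3)/2 = 1.2 m; q_6 = 0.63 × 0.43 × 1.2 = 0.3251 m³/s
w_7 = (9.7 − 8.3)/2 = 0.7 m; q_7 = 0.50 × 0.23 × 0.7 = 0.08050 m³/s
Q = Σ qᵢ = 3.897 m³/s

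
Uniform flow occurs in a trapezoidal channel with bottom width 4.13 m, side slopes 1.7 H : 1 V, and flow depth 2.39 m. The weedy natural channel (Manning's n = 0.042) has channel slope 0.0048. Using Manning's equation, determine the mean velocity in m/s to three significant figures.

2.11 m/s

A = (b + z·y)·y = (4.13 + 1.7×2.39)×2.39 = 19.58 m²
P = b + 2y√(1+z²) = 4.13 + 2×2.39×√(1+1.7²) = 13.56 m
R = A/P = 19.58/13.56 = 1.444 m
Q = (1/n)·A·R^(2/3)·S^(1/2) = (1/0.042) × 19.58 × 1.444^(2/3) × 0.0048^(1/2) = 41.27 m³/s
V = Q/A = 41.27/19.58 = 2.108 m/s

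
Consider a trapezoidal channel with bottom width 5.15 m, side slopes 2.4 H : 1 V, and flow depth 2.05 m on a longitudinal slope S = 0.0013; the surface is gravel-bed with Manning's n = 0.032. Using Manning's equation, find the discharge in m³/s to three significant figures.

27.8 m³/s

A = (b + z·y)·y = (5.15 + 2.4×2.05)×2.05 = 20.64 m²
P = b + 2y√(1+z²) = 5.15 + 2×2.05×√(1+2.4²) = 15.81 m
R = A/P = 20.64/15.81 = 1.306 m
Q = (1/n)·A·R^(2/3)·S^(1/2) = (1/0.032) × 20.64 × 1.306^(2/3) × 0.0013^(1/2) = 27.79 m³/s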